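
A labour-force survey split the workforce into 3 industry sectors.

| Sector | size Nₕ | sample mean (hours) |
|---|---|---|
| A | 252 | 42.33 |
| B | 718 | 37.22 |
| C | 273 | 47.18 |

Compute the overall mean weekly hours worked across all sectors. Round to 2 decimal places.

N = 252 + 718 + 273 = 1243.
Weight each subgroup mean by Nₕ/N and sum.
Σ Nₕx̄ₕ = 252·42.33 + 718·37.22 + 273·47.18 = 10667.16 + 26723.96 + 12880.14 = 50271.26.
Divide by N: 50271.26 / 1243 = 40.4435... → 40.44.

40.44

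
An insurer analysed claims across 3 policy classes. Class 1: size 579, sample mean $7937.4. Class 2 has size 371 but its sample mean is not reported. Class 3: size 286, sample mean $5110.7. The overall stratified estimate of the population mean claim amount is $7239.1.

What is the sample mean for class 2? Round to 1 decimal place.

Σ Nₕx̄ₕ = N·μ, so 371·x̄_2 = 1236·7239.1 − (579·7937.4 + 286·5110.7).
= 8947527.6 − 6057414.8 = 2890112.8.
x̄_2 = 2890112.8 / 371 = 7790.061... → 7790.1.

7790.1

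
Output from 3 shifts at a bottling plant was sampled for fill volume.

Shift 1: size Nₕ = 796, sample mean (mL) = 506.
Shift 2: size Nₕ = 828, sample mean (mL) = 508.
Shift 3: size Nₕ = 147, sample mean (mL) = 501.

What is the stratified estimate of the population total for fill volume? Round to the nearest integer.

Population total = Σ Nₕ·x̄ₕ (each stratum's size times its mean).
796·506 + 828·508 + 147·501 = 402776 + 420624 + 73647 = 897047.

897047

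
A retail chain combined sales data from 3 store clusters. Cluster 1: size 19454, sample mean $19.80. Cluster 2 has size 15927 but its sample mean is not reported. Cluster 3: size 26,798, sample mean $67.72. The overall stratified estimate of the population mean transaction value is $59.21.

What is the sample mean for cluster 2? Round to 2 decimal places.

N = 19454 + 15927 + 26798 = 62179.
Overall total = μ·N = 59.21·62179 = 3681618.59.
Subtract the known strata: 19454·19.80 + 26798·67.72 = 2199949.76.
Remaining total for cluster 2: 3681618.59 − 2199949.76 = 1481668.83.
Divide by its size: 1481668.83 / 15927 = 93.0287... → 93.03.

93.03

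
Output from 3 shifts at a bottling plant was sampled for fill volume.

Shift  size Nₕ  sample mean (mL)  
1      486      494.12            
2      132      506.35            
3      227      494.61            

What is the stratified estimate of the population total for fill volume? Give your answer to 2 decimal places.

419256.99

1: 486·494.12 = 240142.32
2: 132·506.35 = 66838.2
3: 227·494.61 = 112276.47
τ̂ = Σ Nₕx̄ₕ = 419256.99.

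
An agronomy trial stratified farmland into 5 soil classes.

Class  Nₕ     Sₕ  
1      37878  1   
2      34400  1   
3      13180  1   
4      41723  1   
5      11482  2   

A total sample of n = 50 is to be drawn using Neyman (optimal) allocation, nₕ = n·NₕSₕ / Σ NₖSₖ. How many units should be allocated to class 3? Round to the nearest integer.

4

1: NₕSₕ = 37878·1 = 37878
2: NₕSₕ = 34400·1 = 34400
3: NₕSₕ = 13180·1 = 13180
4: NₕSₕ = 41723·1 = 41723
5: NₕSₕ = 11482·2 = 22964
Σ NₕSₕ = 150145.
n_3 = 50·13180/150145 = 4.389... → 4.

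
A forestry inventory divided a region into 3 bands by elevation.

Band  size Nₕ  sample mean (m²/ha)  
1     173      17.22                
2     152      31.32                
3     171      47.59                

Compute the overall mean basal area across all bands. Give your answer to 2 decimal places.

x̄_st = (Σ Nₕx̄ₕ) / (Σ Nₕ) = (173·17.22 + 152·31.32 + 171·47.59) / 496
= 15877.59 / 496 = 32.0113... → 32.01.

32.01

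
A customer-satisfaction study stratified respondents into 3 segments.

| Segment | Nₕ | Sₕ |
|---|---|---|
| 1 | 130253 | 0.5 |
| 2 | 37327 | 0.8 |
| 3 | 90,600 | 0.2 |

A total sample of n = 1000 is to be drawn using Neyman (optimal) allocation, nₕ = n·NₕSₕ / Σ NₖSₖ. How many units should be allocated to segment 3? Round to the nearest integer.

160

1: NₕSₕ = 130253·0.5 = 65126.5
2: NₕSₕ = 37327·0.8 = 29861.6
3: NₕSₕ = 90600·0.2 = 18120
Σ NₕSₕ = 113108.1.
n_3 = 1000·18120/113108.1 = 160.201... → 160.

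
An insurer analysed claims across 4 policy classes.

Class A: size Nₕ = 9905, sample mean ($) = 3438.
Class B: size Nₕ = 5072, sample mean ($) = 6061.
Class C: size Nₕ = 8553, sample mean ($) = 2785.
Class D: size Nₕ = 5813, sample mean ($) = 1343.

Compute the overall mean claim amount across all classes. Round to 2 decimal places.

3286.02

N = 29343; weights Wₕ = Nₕ/N = (0.3376, 0.1729, 0.2915, 0.1981).
x̄_st = Σ Wₕ·x̄ₕ = 0.3376·3438 + 0.1729·6061 + 0.2915·2785 + 0.1981·1343 ≈ 3286.0221...
→ 3286.02.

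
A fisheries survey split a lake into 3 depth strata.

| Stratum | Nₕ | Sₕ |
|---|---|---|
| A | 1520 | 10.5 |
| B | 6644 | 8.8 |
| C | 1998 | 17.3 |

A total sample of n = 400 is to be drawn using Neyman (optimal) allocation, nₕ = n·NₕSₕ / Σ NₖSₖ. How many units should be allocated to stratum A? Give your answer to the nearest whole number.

Σ NₕSₕ = 1520·10.5 + 6644·8.8 + 1998·17.3 = 108992.6.
Share for A: 15960/108992.6 = 0.14643.
n_A = 400 × 0.14643 = 58.573... → 59.

59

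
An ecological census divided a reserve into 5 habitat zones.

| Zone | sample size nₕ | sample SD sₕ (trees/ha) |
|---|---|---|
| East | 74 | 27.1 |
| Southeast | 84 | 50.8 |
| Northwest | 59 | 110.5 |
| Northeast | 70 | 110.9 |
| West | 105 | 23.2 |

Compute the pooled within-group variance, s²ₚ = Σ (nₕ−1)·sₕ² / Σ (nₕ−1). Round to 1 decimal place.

4859.4

Degrees of freedom: 73 + 83 + 58 + 69 + 104 = 387.
Σ(nₕ−1)sₕ² = 73·734.41 + 83·2580.64 + 58·12210.25 + 69·12298.81 + 104·538.24 = 1880594.4.
s²ₚ = 1880594.4 / 387 = 4859.417... → 4859.4.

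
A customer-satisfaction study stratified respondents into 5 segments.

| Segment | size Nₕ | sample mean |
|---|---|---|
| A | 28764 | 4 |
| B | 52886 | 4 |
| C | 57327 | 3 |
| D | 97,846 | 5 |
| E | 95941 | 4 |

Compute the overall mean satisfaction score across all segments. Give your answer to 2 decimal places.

4.12

N = 332764; weights Wₕ = Nₕ/N = (0.0864, 0.1589, 0.1723, 0.2940, 0.2883).
x̄_st = Σ Wₕ·x̄ₕ = 0.0864·4 + 0.1589·4 + 0.1723·3 + 0.2940·5 + 0.2883·4 ≈ 4.1218...
→ 4.12.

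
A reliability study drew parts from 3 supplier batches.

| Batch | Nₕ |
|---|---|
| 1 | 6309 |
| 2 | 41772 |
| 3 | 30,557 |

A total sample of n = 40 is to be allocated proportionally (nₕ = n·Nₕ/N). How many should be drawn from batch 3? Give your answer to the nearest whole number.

N = 6309 + 41772 + 30557 = 78638.
n_3 = 40·30557/78638 = 15.543... → 16.

16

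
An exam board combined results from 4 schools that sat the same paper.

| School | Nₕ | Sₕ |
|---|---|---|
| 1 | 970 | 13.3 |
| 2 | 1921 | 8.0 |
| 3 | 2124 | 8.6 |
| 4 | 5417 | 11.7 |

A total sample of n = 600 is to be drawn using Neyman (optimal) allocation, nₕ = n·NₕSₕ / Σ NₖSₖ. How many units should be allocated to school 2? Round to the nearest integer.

Σ NₕSₕ = 970·13.3 + 1921·8.0 + 2124·8.6 + 5417·11.7 = 109914.3.
Share for 2: 15368/109914.3 = 0.13982.
n_2 = 600 × 0.13982 = 83.891... → 84.

84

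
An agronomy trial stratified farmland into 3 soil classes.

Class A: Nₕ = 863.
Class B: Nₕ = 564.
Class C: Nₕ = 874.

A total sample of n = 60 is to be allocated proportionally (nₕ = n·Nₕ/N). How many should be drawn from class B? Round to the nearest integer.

Share of class B = 564/2301 = 0.24511.
Allocate 60 × 0.24511 = 14.707... → 15.

15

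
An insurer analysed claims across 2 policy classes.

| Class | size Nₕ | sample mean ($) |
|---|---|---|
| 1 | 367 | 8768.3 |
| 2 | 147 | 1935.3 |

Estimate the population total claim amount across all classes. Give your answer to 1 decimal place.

Estimate total by summing Nₕ·x̄ₕ over strata.
367·8768.3 + 147·1935.3 = 3217966.1 + 284489.1 = 3502455.2.

3502455.2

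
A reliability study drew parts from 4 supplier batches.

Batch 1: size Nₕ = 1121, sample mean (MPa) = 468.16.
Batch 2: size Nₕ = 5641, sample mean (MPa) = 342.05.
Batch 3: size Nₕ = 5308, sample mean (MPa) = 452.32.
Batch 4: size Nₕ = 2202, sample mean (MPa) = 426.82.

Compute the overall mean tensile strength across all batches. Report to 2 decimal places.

N = 14272; weights Wₕ = Nₕ/N = (0.0785, 0.3952, 0.3719, 0.1543).
x̄_st = Σ Wₕ·x̄ₕ = 0.0785·468.16 + 0.3952·342.05 + 0.3719·452.32 + 0.1543·426.82 ≈ 406.0457...
→ 406.05.

406.05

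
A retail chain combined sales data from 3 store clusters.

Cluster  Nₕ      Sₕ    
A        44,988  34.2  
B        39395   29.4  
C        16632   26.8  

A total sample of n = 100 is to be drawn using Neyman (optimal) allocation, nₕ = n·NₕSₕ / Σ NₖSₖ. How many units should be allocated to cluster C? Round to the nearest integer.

14

Σ NₕSₕ = 44988·34.2 + 39395·29.4 + 16632·26.8 = 3142540.2.
Share for C: 445737.6/3142540.2 = 0.14184.
n_C = 100 × 0.14184 = 14.184... → 14.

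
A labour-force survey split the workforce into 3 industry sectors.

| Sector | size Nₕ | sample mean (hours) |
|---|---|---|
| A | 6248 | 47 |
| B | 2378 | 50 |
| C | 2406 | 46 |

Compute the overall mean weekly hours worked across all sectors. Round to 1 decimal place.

47.4

x̄_st = (Σ Nₕx̄ₕ) / (Σ Nₕ) = (6248·47 + 2378·50 + 2406·46) / 11032
= 523232 / 11032 = 47.429... → 47.4.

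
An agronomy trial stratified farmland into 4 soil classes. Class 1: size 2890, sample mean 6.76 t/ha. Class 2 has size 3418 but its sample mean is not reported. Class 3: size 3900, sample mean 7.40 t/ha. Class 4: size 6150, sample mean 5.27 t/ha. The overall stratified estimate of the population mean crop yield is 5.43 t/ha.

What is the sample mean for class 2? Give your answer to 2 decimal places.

2.35

Σ Nₕx̄ₕ = N·μ, so 3418·x̄_2 = 16358·5.43 − (2890·6.76 + 3900·7.40 + 6150·5.27).
= 88823.94 − 80806.9 = 8017.04.
x̄_2 = 8017.04 / 3418 = 2.3455... → 2.35.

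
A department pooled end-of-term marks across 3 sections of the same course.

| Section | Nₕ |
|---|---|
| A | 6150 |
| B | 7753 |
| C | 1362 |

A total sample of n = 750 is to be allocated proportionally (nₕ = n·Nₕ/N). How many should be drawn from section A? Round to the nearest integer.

Share of section A = 6150/15265 = 0.40288.
Allocate 750 × 0.40288 = 302.162... → 302.

302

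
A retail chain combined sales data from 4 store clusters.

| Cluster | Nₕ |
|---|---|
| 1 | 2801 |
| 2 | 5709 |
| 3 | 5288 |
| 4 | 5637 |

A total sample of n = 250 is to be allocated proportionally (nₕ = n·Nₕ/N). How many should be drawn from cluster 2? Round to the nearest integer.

N = 2801 + 5709 + 5288 + 5637 = 19435.
n_2 = 250·5709/19435 = 73.437... → 73.

73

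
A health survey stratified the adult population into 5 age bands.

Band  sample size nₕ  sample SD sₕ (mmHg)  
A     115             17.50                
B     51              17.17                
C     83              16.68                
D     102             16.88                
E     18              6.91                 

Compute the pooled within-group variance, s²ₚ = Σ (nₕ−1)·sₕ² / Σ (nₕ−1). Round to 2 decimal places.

280.38

Degrees of freedom: 114 + 50 + 82 + 101 + 17 = 364.
Σ(nₕ−1)sₕ² = 114·306.25 + 50·294.8089 + 82·278.2224 + 101·284.9344 + 17·47.7481 = 102057.2739.
s²ₚ = 102057.2739 / 364 = 280.3771... → 280.38.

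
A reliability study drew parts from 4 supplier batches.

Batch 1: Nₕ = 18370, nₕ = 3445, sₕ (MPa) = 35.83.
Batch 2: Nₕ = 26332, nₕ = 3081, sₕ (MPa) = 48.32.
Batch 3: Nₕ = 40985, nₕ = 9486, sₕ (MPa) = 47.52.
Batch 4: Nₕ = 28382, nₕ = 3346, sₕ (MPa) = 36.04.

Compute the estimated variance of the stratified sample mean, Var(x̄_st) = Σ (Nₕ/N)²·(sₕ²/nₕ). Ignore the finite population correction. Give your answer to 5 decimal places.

0.10481

N = 114069; Wₕ = Nₕ/N.
batch 1: (18370/114069)²·35.83²/3445 = 0.00966468
batch 2: (26332/114069)²·48.32²/3081 = 0.04038263
batch 3: (40985/114069)²·47.52²/9486 = 0.03073154
batch 4: (28382/114069)²·36.04²/3346 = 0.02403225
Sum = 0.10481109 → 0.10481.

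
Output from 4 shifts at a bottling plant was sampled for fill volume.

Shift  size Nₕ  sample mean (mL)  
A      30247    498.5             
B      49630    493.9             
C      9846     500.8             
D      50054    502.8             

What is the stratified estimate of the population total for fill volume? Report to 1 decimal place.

69688414.5

Estimate total by summing Nₕ·x̄ₕ over strata.
30247·498.5 + 49630·493.9 + 9846·500.8 + 50054·502.8 = 15078129.5 + 24512257 + 4930876.8 + 25167151.2 = 69688414.5.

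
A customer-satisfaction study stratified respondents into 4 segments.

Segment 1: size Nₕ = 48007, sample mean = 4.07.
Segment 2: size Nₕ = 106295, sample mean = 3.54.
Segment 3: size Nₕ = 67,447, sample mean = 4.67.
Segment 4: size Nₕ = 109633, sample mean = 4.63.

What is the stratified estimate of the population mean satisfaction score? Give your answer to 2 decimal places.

4.21

x̄_st = (Σ Nₕx̄ₕ) / (Σ Nₕ) = (48007·4.07 + 106295·3.54 + 67447·4.67 + 109633·4.63) / 331382
= 1394251.07 / 331382 = 4.2074... → 4.21.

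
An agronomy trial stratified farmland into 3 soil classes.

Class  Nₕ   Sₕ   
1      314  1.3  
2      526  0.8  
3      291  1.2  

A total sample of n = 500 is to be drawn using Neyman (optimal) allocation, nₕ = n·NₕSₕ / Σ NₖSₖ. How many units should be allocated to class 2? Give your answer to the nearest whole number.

Σ NₕSₕ = 314·1.3 + 526·0.8 + 291·1.2 = 1178.2.
Share for 2: 420.8/1178.2 = 0.35715.
n_2 = 500 × 0.35715 = 178.577... → 179.

179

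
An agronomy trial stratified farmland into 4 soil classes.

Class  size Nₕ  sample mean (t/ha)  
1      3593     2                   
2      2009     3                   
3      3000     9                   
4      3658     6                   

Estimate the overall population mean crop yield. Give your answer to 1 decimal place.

5.1

N = 3593 + 2009 + 3000 + 3658 = 12260.
Overall mean = Σ (Nₕ/N)·x̄ₕ — weight by population share, not a simple average.
Σ Nₕx̄ₕ = 3593·2 + 2009·3 + 3000·9 + 3658·6 = 7186 + 6027 + 27000 + 21948 = 62161.
Divide by N: 62161 / 12260 = 5.070... → 5.1.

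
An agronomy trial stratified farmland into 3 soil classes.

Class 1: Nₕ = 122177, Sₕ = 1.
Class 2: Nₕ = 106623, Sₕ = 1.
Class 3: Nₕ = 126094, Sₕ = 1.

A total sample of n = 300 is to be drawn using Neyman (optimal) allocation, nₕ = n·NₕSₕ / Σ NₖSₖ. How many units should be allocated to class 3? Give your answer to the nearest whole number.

Σ NₕSₕ = 122177·1 + 106623·1 + 126094·1 = 354894.
Share for 3: 126094/354894 = 0.35530.
n_3 = 300 × 0.35530 = 106.590... → 107.

107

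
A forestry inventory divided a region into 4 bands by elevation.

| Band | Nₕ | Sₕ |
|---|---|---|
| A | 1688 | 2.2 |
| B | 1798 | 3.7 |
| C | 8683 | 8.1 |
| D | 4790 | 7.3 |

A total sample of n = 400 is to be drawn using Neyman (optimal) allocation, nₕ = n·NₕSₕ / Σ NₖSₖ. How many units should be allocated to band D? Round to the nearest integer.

121

A: NₕSₕ = 1688·2.2 = 3713.6
B: NₕSₕ = 1798·3.7 = 6652.6
C: NₕSₕ = 8683·8.1 = 70332.3
D: NₕSₕ = 4790·7.3 = 34967
Σ NₕSₕ = 115665.5.
n_D = 400·34967/115665.5 = 120.925... → 121.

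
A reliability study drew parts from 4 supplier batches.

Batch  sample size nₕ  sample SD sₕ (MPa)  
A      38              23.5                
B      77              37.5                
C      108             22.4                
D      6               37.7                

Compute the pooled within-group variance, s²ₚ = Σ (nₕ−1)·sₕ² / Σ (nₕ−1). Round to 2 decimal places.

836.01

A: (38−1)·23.5² = 37·552.25 = 20433.25
B: (77−1)·37.5² = 76·1406.25 = 106875
C: (108−1)·22.4² = 107·501.76 = 53688.32
D: (6−1)·37.7² = 5·1421.29 = 7106.45
Numerator = 188103.02; denominator = Σ(nₕ−1) = 225.
s²ₚ = 188103.02/225 = 836.0134... → 836.01.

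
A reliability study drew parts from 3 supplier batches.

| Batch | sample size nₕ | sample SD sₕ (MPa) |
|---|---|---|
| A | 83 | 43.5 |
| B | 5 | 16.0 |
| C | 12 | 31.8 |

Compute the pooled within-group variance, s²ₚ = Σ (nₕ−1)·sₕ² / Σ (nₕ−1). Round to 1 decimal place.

Degrees of freedom: 82 + 4 + 11 = 97.
Σ(nₕ−1)sₕ² = 82·1892.25 + 4·256 + 11·1011.24 = 167312.14.
s²ₚ = 167312.14 / 97 = 1724.867... → 1724.9.

1724.9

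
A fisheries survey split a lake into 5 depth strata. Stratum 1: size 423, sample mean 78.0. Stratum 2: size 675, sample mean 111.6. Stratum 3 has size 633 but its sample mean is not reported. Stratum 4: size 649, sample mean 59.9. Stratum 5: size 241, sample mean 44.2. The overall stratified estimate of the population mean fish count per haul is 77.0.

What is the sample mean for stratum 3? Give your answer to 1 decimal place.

N = 423 + 675 + 633 + 649 + 241 = 2621.
Overall total = μ·N = 77.0·2621 = 201817.
Subtract the known strata: 423·78.0 + 675·111.6 + 649·59.9 + 241·44.2 = 157851.3.
Remaining total for stratum 3: 201817 − 157851.3 = 43965.7.
Divide by its size: 43965.7 / 633 = 69.456... → 69.5.

69.5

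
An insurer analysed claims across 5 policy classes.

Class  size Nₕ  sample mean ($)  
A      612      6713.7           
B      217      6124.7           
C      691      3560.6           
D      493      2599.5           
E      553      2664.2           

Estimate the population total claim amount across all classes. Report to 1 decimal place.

10653075.0

A: 612·6713.7 = 4108784.4
B: 217·6124.7 = 1329059.9
C: 691·3560.6 = 2460374.6
D: 493·2599.5 = 1281553.5
E: 553·2664.2 = 1473302.6
τ̂ = Σ Nₕx̄ₕ = 10653075.0.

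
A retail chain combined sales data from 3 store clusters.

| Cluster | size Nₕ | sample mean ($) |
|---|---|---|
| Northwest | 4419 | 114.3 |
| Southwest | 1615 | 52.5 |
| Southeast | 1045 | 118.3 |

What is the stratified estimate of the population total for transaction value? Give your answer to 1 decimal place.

713502.7

Population total = Σ Nₕ·x̄ₕ (each stratum's size times its mean).
4419·114.3 + 1615·52.5 + 1045·118.3 = 505091.7 + 84787.5 + 123623.5 = 713502.7.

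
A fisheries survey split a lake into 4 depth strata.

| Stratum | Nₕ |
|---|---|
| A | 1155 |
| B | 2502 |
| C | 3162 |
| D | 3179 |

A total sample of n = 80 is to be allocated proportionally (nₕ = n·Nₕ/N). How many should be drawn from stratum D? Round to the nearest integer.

25

Share of stratum D = 3179/9998 = 0.31796.
Allocate 80 × 0.31796 = 25.437... → 25.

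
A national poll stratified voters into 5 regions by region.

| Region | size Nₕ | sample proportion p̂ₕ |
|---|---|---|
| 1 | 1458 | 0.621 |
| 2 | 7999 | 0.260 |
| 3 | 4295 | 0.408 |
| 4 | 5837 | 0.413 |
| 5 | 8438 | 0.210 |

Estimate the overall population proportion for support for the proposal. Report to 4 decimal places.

Wₕ = Nₕ/N with N = 28027: 0.0520, 0.2854, 0.1532, 0.2083, 0.3011.
p̂_st = 0.0520·0.621 + 0.2854·0.260 + 0.1532·0.408 + 0.2083·0.413 + 0.3011·0.210 ≈ 0.318271... → 0.3183.

0.3183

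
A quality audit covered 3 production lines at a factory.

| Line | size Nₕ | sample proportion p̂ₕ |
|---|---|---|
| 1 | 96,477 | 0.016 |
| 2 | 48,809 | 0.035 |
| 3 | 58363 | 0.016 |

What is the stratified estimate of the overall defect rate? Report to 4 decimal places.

Wₕ = Nₕ/N with N = 203649: 0.4737, 0.2397, 0.2866.
p̂_st = 0.4737·0.016 + 0.2397·0.035 + 0.2866·0.016 ≈ 0.020554... → 0.0206.

0.0206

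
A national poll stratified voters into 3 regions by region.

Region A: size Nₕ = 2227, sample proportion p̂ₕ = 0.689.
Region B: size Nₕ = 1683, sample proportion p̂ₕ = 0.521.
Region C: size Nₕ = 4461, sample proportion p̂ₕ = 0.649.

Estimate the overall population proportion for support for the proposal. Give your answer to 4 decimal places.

0.6339

N = 2227 + 1683 + 4461 = 8371.
Overall proportion = Σ (Nₕ/N)·p̂ₕ.
Σ Nₕp̂ₕ = 1534.403 + 876.843 + 2895.189 = 5306.435.
5306.435 / 8371 = 0.633907... → 0.6339.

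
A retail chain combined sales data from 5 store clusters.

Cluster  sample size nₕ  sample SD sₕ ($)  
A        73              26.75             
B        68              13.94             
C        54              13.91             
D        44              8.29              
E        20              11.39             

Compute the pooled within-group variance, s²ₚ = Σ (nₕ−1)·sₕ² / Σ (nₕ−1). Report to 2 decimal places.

A: (73−1)·26.75² = 72·715.5625 = 51520.5
B: (68−1)·13.94² = 67·194.3236 = 13019.6812
C: (54−1)·13.91² = 53·193.4881 = 10254.8693
D: (44−1)·8.29² = 43·68.7241 = 2955.1363
E: (20−1)·11.39² = 19·129.7321 = 2464.9099
Numerator = 80215.0967; denominator = Σ(nₕ−1) = 254.
s²ₚ = 80215.0967/254 = 315.8075... → 315.81.

315.81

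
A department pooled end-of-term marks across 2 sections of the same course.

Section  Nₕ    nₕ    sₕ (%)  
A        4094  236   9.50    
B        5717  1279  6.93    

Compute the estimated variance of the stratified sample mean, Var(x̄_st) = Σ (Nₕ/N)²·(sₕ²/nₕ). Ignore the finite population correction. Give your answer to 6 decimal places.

N = 9811. Term for each stratum: Wₕ²sₕ²/nₕ.
Var(x̄_st) = 0.066589282 + 0.012749870 = 0.079339152 → 0.079339.

0.079339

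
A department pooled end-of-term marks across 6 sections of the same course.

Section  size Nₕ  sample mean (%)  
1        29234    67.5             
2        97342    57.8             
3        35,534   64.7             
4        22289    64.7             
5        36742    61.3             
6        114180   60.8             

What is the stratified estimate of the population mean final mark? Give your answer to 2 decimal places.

61.24

N = 29234 + 97342 + 35534 + 22289 + 36742 + 114180 = 335321.
Overall mean = Σ (Nₕ/N)·x̄ₕ — weight by population share, not a simple average.
Σ Nₕx̄ₕ = 29234·67.5 + 97342·57.8 + 35534·64.7 + 22289·64.7 + 36742·61.3 + 114180·60.8 = 1973295 + 5626367.6 + 2299049.8 + 1442098.3 + 2252284.6 + 6942144 = 20535239.3.
Divide by N: 20535239.3 / 335321 = 61.2405... → 61.24.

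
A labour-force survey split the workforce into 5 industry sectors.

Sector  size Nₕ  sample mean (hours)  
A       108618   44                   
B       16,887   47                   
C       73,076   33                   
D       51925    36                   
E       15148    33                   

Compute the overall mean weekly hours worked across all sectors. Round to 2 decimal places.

38.97

x̄_st = (Σ Nₕx̄ₕ) / (Σ Nₕ) = (108618·44 + 16887·47 + 73076·33 + 51925·36 + 15148·33) / 265654
= 10353573 / 265654 = 38.9739... → 38.97.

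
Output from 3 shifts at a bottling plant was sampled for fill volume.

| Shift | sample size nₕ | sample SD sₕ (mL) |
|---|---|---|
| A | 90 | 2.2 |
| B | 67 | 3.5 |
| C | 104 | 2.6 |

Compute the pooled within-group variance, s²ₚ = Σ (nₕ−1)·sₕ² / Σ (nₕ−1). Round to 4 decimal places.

Degrees of freedom: 89 + 66 + 103 = 258.
Σ(nₕ−1)sₕ² = 89·4.84 + 66·12.25 + 103·6.76 = 1935.54.
s²ₚ = 1935.54 / 258 = 7.502093... → 7.5021.

7.5021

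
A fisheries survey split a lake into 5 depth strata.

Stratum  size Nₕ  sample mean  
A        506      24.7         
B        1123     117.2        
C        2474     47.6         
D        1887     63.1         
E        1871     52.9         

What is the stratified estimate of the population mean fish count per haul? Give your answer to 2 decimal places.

61.05

x̄_st = (Σ Nₕx̄ₕ) / (Σ Nₕ) = (506·24.7 + 1123·117.2 + 2474·47.6 + 1887·63.1 + 1871·52.9) / 7861
= 479921.8 / 7861 = 61.0510... → 61.05.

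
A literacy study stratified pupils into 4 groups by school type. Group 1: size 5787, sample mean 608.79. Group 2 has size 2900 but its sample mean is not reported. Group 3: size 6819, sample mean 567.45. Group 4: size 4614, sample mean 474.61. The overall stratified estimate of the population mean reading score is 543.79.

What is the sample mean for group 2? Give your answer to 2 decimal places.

Σ Nₕx̄ₕ = N·μ, so 2900·x̄_2 = 20120·543.79 − (5787·608.79 + 6819·567.45 + 4614·474.61).
= 10941054.8 − 9582359.82 = 1358694.98.
x̄_2 = 1358694.98 / 2900 = 468.5155... → 468.52.

468.52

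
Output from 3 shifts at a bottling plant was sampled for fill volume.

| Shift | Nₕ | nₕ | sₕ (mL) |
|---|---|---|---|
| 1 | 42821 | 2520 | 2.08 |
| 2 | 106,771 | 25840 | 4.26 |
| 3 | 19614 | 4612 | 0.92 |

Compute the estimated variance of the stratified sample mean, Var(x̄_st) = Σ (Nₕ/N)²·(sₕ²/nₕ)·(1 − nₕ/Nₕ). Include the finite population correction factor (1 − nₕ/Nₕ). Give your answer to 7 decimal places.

0.0003173

N = 169206. Term for each stratum: Wₕ²sₕ²/nₕ·(1−nₕ/Nₕ).
Var(x̄_st) = 0.0001034826 + 0.0002119646 + 0.0000018861 = 0.0003173333 → 0.0003173.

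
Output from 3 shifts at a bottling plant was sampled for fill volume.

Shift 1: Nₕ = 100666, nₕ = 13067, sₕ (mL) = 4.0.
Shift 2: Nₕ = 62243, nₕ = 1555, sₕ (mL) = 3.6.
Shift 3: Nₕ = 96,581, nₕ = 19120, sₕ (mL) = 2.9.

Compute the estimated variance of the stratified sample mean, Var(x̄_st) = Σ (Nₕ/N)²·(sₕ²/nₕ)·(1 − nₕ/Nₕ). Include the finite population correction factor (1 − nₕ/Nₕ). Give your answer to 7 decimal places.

N = 259490; Wₕ = Nₕ/N.
shift 1: (100666/259490)²·4.0²/13067·(1 − 13067/100666) = 0.0001603558
shift 2: (62243/259490)²·3.6²/1555·(1 − 1555/62243) = 0.0004675485
shift 3: (96581/259490)²·2.9²/19120·(1 − 19120/96581) = 0.0000488699
Sum = 0.0006767743 → 0.0006768.

0.0006768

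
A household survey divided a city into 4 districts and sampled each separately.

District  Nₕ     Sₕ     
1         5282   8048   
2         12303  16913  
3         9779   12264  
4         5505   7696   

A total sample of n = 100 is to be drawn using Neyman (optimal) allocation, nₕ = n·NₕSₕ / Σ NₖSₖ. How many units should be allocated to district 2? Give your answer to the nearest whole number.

1: NₕSₕ = 5282·8048 = 42509536
2: NₕSₕ = 12303·16913 = 208080639
3: NₕSₕ = 9779·12264 = 119929656
4: NₕSₕ = 5505·7696 = 42366480
Σ NₕSₕ = 412886311.
n_2 = 100·208080639/412886311 = 50.397... → 50.

50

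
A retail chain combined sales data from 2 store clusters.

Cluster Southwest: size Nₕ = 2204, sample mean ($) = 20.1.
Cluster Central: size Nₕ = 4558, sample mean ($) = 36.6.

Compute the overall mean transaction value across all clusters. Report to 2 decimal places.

N = 2204 + 4558 = 6762.
The stratified mean weights each stratum mean by its population share Nₕ/N.
Σ Nₕx̄ₕ = 2204·20.1 + 4558·36.6 = 44300.4 + 166822.8 = 211123.2.
Divide by N: 211123.2 / 6762 = 31.2220... → 31.22.

31.22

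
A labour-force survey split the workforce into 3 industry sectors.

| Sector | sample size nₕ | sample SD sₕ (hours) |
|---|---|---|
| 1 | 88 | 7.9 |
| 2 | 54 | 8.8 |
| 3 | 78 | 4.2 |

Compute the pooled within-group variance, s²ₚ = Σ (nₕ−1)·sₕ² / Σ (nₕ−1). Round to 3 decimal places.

50.195

Degrees of freedom: 87 + 53 + 77 = 217.
Σ(nₕ−1)sₕ² = 87·62.41 + 53·77.44 + 77·17.64 = 10892.27.
s²ₚ = 10892.27 / 217 = 50.19479... → 50.195.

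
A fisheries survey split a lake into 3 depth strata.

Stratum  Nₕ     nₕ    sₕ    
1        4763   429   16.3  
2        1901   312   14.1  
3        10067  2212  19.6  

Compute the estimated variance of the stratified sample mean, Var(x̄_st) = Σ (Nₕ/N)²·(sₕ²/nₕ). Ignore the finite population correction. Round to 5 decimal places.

N = 16731. Term for each stratum: Wₕ²sₕ²/nₕ.
Var(x̄_st) = 0.05019209 + 0.00822629 + 0.06287578 = 0.12129416 → 0.12129.

0.12129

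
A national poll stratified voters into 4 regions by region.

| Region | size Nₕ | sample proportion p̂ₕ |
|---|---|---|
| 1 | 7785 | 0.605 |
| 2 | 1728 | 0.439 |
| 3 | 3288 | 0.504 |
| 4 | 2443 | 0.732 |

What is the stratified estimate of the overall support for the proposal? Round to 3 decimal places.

0.585

Wₕ = Nₕ/N with N = 15244: 0.5107, 0.1134, 0.2157, 0.1603.
p̂_st = 0.5107·0.605 + 0.1134·0.439 + 0.2157·0.504 + 0.1603·0.732 ≈ 0.58475... → 0.585.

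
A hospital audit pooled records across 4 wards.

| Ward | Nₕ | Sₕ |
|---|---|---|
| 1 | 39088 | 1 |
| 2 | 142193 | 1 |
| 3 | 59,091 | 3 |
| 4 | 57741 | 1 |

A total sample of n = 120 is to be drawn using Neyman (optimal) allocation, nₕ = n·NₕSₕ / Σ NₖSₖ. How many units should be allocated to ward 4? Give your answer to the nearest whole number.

17

Σ NₕSₕ = 39088·1 + 142193·1 + 59091·3 + 57741·1 = 416295.
Share for 4: 57741/416295 = 0.13870.
n_4 = 120 × 0.13870 = 16.644... → 17.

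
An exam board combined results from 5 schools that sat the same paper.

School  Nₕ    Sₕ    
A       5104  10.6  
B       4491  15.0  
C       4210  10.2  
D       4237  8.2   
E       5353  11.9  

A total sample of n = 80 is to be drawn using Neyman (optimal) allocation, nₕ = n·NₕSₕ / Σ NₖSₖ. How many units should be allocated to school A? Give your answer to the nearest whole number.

16

A: NₕSₕ = 5104·10.6 = 54102.4
B: NₕSₕ = 4491·15.0 = 67365
C: NₕSₕ = 4210·10.2 = 42942
D: NₕSₕ = 4237·8.2 = 34743.4
E: NₕSₕ = 5353·11.9 = 63700.7
Σ NₕSₕ = 262853.5.
n_A = 80·54102.4/262853.5 = 16.466... → 16.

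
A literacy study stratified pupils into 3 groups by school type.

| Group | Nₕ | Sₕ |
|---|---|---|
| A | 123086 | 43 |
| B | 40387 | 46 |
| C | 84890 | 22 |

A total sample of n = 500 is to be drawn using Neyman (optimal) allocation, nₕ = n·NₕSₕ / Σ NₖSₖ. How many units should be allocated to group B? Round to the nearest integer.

103

A: NₕSₕ = 123086·43 = 5292698
B: NₕSₕ = 40387·46 = 1857802
C: NₕSₕ = 84890·22 = 1867580
Σ NₕSₕ = 9018080.
n_B = 500·1857802/9018080 = 103.004... → 103.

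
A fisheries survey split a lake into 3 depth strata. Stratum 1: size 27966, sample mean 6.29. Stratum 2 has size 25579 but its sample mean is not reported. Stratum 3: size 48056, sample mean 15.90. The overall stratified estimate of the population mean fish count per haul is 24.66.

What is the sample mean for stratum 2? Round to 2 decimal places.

Σ Nₕx̄ₕ = N·μ, so 25579·x̄_2 = 101601·24.66 − (27966·6.29 + 48056·15.90).
= 2505480.66 − 939996.54 = 1565484.12.
x̄_2 = 1565484.12 / 25579 = 61.2019... → 61.20.

61.20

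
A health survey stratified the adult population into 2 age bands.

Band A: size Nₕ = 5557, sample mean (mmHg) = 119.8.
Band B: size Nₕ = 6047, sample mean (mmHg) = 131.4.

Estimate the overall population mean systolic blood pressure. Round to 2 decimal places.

125.84

N = 5557 + 6047 = 11604.
The stratified mean weights each stratum mean by its population share Nₕ/N.
Σ Nₕx̄ₕ = 5557·119.8 + 6047·131.4 = 665728.6 + 794575.8 = 1460304.4.
Divide by N: 1460304.4 / 11604 = 125.8449... → 125.84.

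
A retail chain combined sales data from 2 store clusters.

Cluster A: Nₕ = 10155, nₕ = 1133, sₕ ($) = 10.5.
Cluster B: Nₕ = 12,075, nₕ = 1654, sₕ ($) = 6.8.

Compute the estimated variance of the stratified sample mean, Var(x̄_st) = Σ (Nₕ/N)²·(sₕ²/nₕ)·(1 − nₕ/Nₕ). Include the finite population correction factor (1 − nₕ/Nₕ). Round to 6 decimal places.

N = 22230. Term for each stratum: Wₕ²sₕ²/nₕ·(1−nₕ/Nₕ).
Var(x̄_st) = 0.018040664 + 0.007118688 = 0.025159351 → 0.025159.

0.025159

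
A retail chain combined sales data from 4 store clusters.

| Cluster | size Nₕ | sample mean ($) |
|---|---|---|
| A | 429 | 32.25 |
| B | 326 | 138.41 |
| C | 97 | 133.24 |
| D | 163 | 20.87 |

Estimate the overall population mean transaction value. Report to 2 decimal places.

74.17

x̄_st = (Σ Nₕx̄ₕ) / (Σ Nₕ) = (429·32.25 + 326·138.41 + 97·133.24 + 163·20.87) / 1015
= 75283 / 1015 = 74.1704... → 74.17.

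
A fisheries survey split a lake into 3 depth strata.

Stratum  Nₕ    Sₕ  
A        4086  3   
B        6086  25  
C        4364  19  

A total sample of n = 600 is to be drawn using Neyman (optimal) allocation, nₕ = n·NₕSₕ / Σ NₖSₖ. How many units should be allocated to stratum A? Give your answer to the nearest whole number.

Σ NₕSₕ = 4086·3 + 6086·25 + 4364·19 = 247324.
Share for A: 12258/247324 = 0.04956.
n_A = 600 × 0.04956 = 29.738... → 30.

30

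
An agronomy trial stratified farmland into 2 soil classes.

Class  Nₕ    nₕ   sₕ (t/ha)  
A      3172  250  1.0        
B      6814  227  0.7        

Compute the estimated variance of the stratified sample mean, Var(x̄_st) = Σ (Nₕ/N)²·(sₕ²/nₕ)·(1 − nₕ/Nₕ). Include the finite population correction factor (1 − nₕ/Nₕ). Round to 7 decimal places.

N = 9986; Wₕ = Nₕ/N.
class A: (3172/9986)²·1.0²/250·(1 − 250/3172) = 0.0003717836
class B: (6814/9986)²·0.7²/227·(1 − 227/6814) = 0.0009715763
Sum = 0.0013433599 → 0.0013434.

0.0013434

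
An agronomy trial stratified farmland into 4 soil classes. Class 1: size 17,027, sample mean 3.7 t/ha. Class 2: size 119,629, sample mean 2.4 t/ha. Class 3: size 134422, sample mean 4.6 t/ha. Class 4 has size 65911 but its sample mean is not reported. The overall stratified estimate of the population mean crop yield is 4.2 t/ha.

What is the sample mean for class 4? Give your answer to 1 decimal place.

6.8

N = 17027 + 119629 + 134422 + 65911 = 336989.
Overall total = μ·N = 4.2·336989 = 1415353.8.
Subtract the known strata: 17027·3.7 + 119629·2.4 + 134422·4.6 = 968450.7.
Remaining total for class 4: 1415353.8 − 968450.7 = 446903.1.
Divide by its size: 446903.1 / 65911 = 6.780... → 6.8.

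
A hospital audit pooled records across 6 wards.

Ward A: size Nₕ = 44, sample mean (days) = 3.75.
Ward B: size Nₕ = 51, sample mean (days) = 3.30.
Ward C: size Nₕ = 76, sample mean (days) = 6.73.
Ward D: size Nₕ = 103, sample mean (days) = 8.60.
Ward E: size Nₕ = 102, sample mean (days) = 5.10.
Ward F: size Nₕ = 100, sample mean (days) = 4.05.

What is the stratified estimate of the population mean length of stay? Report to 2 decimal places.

5.58

x̄_st = (Σ Nₕx̄ₕ) / (Σ Nₕ) = (44·3.75 + 51·3.30 + 76·6.73 + 103·8.60 + 102·5.10 + 100·4.05) / 476
= 2655.78 / 476 = 5.5794... → 5.58.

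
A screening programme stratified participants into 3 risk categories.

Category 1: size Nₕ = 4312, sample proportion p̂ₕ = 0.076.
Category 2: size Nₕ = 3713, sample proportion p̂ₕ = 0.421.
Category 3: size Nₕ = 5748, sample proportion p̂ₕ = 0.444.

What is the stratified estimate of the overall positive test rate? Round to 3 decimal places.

Wₕ = Nₕ/N with N = 13773: 0.3131, 0.2696, 0.4173.
p̂_st = 0.3131·0.076 + 0.2696·0.421 + 0.4173·0.444 ≈ 0.32259... → 0.323.

0.323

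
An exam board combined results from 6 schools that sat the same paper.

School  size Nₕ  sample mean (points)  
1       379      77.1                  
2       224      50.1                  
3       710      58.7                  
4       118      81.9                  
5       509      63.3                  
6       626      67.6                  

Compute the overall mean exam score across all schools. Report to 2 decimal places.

x̄_st = (Σ Nₕx̄ₕ) / (Σ Nₕ) = (379·77.1 + 224·50.1 + 710·58.7 + 118·81.9 + 509·63.3 + 626·67.6) / 2566
= 166321.8 / 2566 = 64.8175... → 64.82.

64.82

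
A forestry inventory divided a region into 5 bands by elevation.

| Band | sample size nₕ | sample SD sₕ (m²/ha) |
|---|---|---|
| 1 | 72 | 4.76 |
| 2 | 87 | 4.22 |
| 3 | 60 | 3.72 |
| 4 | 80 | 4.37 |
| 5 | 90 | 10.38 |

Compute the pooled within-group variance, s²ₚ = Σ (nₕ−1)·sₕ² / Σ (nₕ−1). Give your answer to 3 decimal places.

39.205

1: (72−1)·4.76² = 71·22.6576 = 1608.6896
2: (87−1)·4.22² = 86·17.8084 = 1531.5224
3: (60−1)·3.72² = 59·13.8384 = 816.4656
4: (80−1)·4.37² = 79·19.0969 = 1508.6551
5: (90−1)·10.38² = 89·107.7444 = 9589.2516
Numerator = 15054.5843; denominator = Σ(nₕ−1) = 384.
s²ₚ = 15054.5843/384 = 39.20465... → 39.205.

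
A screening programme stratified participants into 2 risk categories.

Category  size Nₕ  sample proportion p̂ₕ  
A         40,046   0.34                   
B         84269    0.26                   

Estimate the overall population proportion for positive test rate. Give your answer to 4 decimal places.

Wₕ = Nₕ/N with N = 124315: 0.3221, 0.6779.
p̂_st = 0.3221·0.34 + 0.6779·0.26 ≈ 0.285771... → 0.2858.

0.2858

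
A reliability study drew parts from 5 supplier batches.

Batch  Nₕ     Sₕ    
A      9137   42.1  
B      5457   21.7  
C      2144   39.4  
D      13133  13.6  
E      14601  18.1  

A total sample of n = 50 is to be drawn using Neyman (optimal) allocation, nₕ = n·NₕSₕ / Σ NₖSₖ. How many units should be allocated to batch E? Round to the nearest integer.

13

A: NₕSₕ = 9137·42.1 = 384667.7
B: NₕSₕ = 5457·21.7 = 118416.9
C: NₕSₕ = 2144·39.4 = 84473.6
D: NₕSₕ = 13133·13.6 = 178608.8
E: NₕSₕ = 14601·18.1 = 264278.1
Σ NₕSₕ = 1030445.1.
n_E = 50·264278.1/1030445.1 = 12.823... → 13.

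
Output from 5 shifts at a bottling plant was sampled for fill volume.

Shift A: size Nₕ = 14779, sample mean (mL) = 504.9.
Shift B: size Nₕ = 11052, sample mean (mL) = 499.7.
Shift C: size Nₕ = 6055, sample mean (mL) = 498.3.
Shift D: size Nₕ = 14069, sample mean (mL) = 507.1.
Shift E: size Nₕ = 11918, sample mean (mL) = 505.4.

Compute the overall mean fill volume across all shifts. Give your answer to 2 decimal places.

503.85

N = 57873; weights Wₕ = Nₕ/N = (0.2554, 0.1910, 0.1046, 0.2431, 0.2059).
x̄_st = Σ Wₕ·x̄ₕ = 0.2554·504.9 + 0.1910·499.7 + 0.1046·498.3 + 0.2431·507.1 + 0.2059·505.4 ≈ 503.8542...
→ 503.85.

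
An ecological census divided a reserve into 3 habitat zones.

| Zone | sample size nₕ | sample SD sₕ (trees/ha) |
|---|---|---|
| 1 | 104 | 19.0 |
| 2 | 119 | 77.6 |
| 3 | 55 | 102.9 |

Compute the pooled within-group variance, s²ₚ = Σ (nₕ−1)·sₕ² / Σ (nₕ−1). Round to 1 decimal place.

4798.3

Degrees of freedom: 103 + 118 + 54 = 275.
Σ(nₕ−1)sₕ² = 103·361 + 118·6021.76 + 54·10588.41 = 1319524.82.
s²ₚ = 1319524.82 / 275 = 4798.272... → 4798.3.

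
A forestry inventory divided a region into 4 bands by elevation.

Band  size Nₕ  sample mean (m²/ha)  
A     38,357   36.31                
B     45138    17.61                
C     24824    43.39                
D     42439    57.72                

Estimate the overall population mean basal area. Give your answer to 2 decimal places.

x̄_st = (Σ Nₕx̄ₕ) / (Σ Nₕ) = (38357·36.31 + 45138·17.61 + 24824·43.39 + 42439·57.72) / 150758
= 5714315.29 / 150758 = 37.9039... → 37.90.

37.90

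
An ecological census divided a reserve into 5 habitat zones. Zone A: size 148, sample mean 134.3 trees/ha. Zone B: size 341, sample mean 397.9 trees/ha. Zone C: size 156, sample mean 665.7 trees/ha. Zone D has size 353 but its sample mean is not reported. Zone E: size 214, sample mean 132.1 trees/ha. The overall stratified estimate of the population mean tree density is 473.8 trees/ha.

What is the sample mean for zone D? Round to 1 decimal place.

N = 148 + 341 + 156 + 353 + 214 = 1212.
Overall total = μ·N = 473.8·1212 = 574245.6.
Subtract the known strata: 148·134.3 + 341·397.9 + 156·665.7 + 214·132.1 = 287678.9.
Remaining total for zone D: 574245.6 − 287678.9 = 286566.7.
Divide by its size: 286566.7 / 353 = 811.804... → 811.8.

811.8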